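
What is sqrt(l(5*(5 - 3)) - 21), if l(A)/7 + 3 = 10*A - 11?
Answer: sqrt(581) ≈ 24.104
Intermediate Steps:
l(A) = -98 + 70*A (l(A) = -21 + 7*(10*A - 11) = -21 + 7*(-11 + 10*A) = -21 + (-77 + 70*A) = -98 + 70*A)
sqrt(l(5*(5 - 3)) - 21) = sqrt((-98 + 70*(5*(5 - 3))) - 21) = sqrt((-98 + 70*(5*2)) - 21) = sqrt((-98 + 70*10) - 21) = sqrt((-98 + 700) - 21) = sqrt(602 - 21) = sqrt(581)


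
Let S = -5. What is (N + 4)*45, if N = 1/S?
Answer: 171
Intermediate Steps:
N = -⅕ (N = 1/(-5) = -⅕ ≈ -0.20000)
(N + 4)*45 = (-⅕ + 4)*45 = (19/5)*45 = 171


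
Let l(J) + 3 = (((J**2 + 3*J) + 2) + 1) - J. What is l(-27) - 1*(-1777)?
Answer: 2452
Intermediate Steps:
l(J) = J**2 + 2*J (l(J) = -3 + ((((J**2 + 3*J) + 2) + 1) - J) = -3 + (((2 + J**2 + 3*J) + 1) - J) = -3 + ((3 + J**2 + 3*J) - J) = -3 + (3 + J**2 + 2*J) = J**2 + 2*J)
l(-27) - 1*(-1777) = -27*(2 - 27) - 1*(-1777) = -27*(-25) + 1777 = 675 + 1777 = 2452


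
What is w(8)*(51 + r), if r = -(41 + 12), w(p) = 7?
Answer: -14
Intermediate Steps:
r = -53 (r = -1*53 = -53)
w(8)*(51 + r) = 7*(51 - 53) = 7*(-2) = -14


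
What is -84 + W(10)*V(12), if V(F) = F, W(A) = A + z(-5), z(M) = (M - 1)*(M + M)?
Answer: 756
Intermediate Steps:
z(M) = 2*M*(-1 + M) (z(M) = (-1 + M)*(2*M) = 2*M*(-1 + M))
W(A) = 60 + A (W(A) = A + 2*(-5)*(-1 - 5) = A + 2*(-5)*(-6) = A + 60 = 60 + A)
-84 + W(10)*V(12) = -84 + (60 + 10)*12 = -84 + 70*12 = -84 + 840 = 756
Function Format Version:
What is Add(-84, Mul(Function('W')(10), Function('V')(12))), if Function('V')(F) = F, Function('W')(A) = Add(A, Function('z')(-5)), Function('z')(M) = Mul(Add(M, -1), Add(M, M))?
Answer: 756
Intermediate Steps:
Function('z')(M) = Mul(2, M, Add(-1, M)) (Function('z')(M) = Mul(Add(-1, M), Mul(2, M)) = Mul(2, M, Add(-1, M)))
Function('W')(A) = Add(60, A) (Function('W')(A) = Add(A, Mul(2, -5, Add(-1, -5))) = Add(A, Mul(2, -5, -6)) = Add(A, 60) = Add(60, A))
Add(-84, Mul(Function('W')(10), Function('V')(12))) = Add(-84, Mul(Add(60, 10), 12)) = Add(-84, Mul(70, 12)) = Add(-84, 840) = 756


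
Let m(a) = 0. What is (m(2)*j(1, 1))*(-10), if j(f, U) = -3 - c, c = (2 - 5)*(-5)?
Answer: 0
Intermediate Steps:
c = 15 (c = -3*(-5) = 15)
j(f, U) = -18 (j(f, U) = -3 - 1*15 = -3 - 15 = -18)
(m(2)*j(1, 1))*(-10) = (0*(-18))*(-10) = 0*(-10) = 0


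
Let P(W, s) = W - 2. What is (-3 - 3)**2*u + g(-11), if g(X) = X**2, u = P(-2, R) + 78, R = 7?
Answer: 2785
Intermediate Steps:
P(W, s) = -2 + W
u = 74 (u = (-2 - 2) + 78 = -4 + 78 = 74)
(-3 - 3)**2*u + g(-11) = (-3 - 3)**2*74 + (-11)**2 = (-6)**2*74 + 121 = 36*74 + 121 = 2664 + 121 = 2785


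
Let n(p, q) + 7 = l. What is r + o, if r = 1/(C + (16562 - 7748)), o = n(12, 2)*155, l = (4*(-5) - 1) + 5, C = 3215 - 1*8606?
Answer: -12202994/3423 ≈ -3565.0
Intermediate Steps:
C = -5391 (C = 3215 - 8606 = -5391)
l = -16 (l = (-20 - 1) + 5 = -21 + 5 = -16)
n(p, q) = -23 (n(p, q) = -7 - 16 = -23)
o = -3565 (o = -23*155 = -3565)
r = 1/3423 (r = 1/(-5391 + (16562 - 7748)) = 1/(-5391 + 8814) = 1/3423 ≈ 0.00029214)
r + o = 1/3423 - 3565 = -12202994/3423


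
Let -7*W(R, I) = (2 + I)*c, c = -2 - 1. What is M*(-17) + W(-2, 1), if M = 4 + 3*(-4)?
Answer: 961/7 ≈ 137.29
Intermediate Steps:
c = -3
M = -8 (M = 4 - 12 = -8)
W(R, I) = 6/7 + 3*I/7 (W(R, I) = -(2 + I)*(-3)/7 = -(-6 - 3*I)/7 = 6/7 + 3*I/7)
M*(-17) + W(-2, 1) = -8*(-17) + (6/7 + (3/7)*1) = 136 + (6/7 + 3/7) = 136 + 9/7 = 961/7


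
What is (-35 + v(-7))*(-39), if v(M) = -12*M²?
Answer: 24297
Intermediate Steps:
(-35 + v(-7))*(-39) = (-35 - 12*(-7)²)*(-39) = (-35 - 12*49)*(-39) = (-35 - 588)*(-39) = -623*(-39) = 24297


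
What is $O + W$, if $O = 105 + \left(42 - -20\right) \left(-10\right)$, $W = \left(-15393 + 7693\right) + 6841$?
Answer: $-1374$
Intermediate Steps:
$W = -859$ ($W = -7700 + 6841 = -859$)
$O = -515$ ($O = 105 + \left(42 + 20\right) \left(-10\right) = 105 + 62 \left(-10\right) = 105 - 620 = -515$)
$O + W = -515 - 859 = -1374$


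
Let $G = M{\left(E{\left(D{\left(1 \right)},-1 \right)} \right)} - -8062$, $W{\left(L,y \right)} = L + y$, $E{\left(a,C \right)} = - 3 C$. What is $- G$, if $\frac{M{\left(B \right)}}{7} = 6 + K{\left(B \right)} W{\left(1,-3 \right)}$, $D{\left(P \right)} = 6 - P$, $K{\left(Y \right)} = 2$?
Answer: $-8076$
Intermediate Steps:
$M{\left(B \right)} = 14$ ($M{\left(B \right)} = 7 \left(6 + 2 \left(1 - 3\right)\right) = 7 \left(6 + 2 \left(-2\right)\right) = 7 \left(6 - 4\right) = 7 \cdot 2 = 14$)
$G = 8076$ ($G = 14 - -8062 = 14 + 8062 = 8076$)
$- G = \left(-1\right) 8076 = -8076$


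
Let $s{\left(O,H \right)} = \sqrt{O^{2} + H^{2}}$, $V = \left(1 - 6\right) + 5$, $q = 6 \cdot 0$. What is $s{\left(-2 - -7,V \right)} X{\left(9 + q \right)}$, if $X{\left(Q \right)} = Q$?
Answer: $45$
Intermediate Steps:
$q = 0$
$V = 0$ ($V = \left(1 - 6\right) + 5 = -5 + 5 = 0$)
$s{\left(O,H \right)} = \sqrt{H^{2} + O^{2}}$
$s{\left(-2 - -7,V \right)} X{\left(9 + q \right)} = \sqrt{0^{2} + \left(-2 - -7\right)^{2}} \left(9 + 0\right) = \sqrt{0 + \left(-2 + 7\right)^{2}} \cdot 9 = \sqrt{0 + 5^{2}} \cdot 9 = \sqrt{0 + 25} \cdot 9 = \sqrt{25} \cdot 9 = 5 \cdot 9 = 45$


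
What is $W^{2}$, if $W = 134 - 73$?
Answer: $3721$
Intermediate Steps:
$W = 61$
$W^{2} = 61^{2} = 3721$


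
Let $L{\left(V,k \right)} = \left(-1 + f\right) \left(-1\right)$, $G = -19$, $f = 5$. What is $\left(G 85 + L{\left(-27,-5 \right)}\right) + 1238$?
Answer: $-381$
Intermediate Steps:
$L{\left(V,k \right)} = -4$ ($L{\left(V,k \right)} = \left(-1 + 5\right) \left(-1\right) = 4 \left(-1\right) = -4$)
$\left(G 85 + L{\left(-27,-5 \right)}\right) + 1238 = \left(\left(-19\right) 85 - 4\right) + 1238 = \left(-1615 - 4\right) + 1238 = -1619 + 1238 = -381$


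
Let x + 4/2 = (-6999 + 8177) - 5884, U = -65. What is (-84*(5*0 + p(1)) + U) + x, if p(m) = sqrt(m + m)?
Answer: -4773 - 84*sqrt(2) ≈ -4891.8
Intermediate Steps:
p(m) = sqrt(2)*sqrt(m) (p(m) = sqrt(2*m) = sqrt(2)*sqrt(m))
x = -4708 (x = -2 + ((-6999 + 8177) - 5884) = -2 + (1178 - 5884) = -2 - 4706 = -4708)
(-84*(5*0 + p(1)) + U) + x = (-84*(5*0 + sqrt(2)*sqrt(1)) - 65) - 4708 = (-84*(0 + sqrt(2)*1) - 65) - 4708 = (-84*(0 + sqrt(2)) - 65) - 4708 = (-84*sqrt(2) - 65) - 4708 = (-65 - 84*sqrt(2)) - 4708 = -4773 - 84*sqrt(2)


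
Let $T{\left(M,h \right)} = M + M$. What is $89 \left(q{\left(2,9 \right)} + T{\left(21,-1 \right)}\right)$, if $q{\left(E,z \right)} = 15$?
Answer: $5073$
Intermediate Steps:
$T{\left(M,h \right)} = 2 M$
$89 \left(q{\left(2,9 \right)} + T{\left(21,-1 \right)}\right) = 89 \left(15 + 2 \cdot 21\right) = 89 \left(15 + 42\right) = 89 \cdot 57 = 5073$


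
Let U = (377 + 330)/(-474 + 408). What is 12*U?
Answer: -1414/11 ≈ -128.55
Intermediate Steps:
U = -707/66 (U = 707/(-66) = 707*(-1/66) = -707/66 ≈ -10.712)
12*U = 12*(-707/66) = -1414/11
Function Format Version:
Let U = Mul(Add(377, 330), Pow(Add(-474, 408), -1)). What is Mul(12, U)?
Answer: Rational(-1414, 11) ≈ -128.55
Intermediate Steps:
U = Rational(-707, 66) (U = Mul(707, Pow(-66, -1)) = Mul(707, Rational(-1, 66)) = Rational(-707, 66) ≈ -10.712)
Mul(12, U) = Mul(12, Rational(-707, 66)) = Rational(-1414, 11)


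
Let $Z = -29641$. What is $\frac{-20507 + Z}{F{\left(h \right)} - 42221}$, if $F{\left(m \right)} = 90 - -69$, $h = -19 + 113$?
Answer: $\frac{25074}{21031} \approx 1.1922$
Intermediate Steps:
$h = 94$
$F{\left(m \right)} = 159$ ($F{\left(m \right)} = 90 + 69 = 159$)
$\frac{-20507 + Z}{F{\left(h \right)} - 42221} = \frac{-20507 - 29641}{159 - 42221} = - \frac{50148}{-42062} = \left(-50148\right) \left(- \frac{1}{42062}\right) = \frac{25074}{21031}$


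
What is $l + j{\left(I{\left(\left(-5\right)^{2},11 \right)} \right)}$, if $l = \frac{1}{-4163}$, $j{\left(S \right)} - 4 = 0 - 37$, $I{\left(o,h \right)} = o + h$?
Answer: $- \frac{137380}{4163} \approx -33.0$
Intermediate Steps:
$I{\left(o,h \right)} = h + o$
$j{\left(S \right)} = -33$ ($j{\left(S \right)} = 4 + \left(0 - 37\right) = 4 - 37 = -33$)
$l = - \frac{1}{4163} \approx -0.00024021$
$l + j{\left(I{\left(\left(-5\right)^{2},11 \right)} \right)} = - \frac{1}{4163} - 33 = - \frac{137380}{4163}$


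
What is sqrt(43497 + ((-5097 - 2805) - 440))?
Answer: sqrt(35155) ≈ 187.50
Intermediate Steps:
sqrt(43497 + ((-5097 - 2805) - 440)) = sqrt(43497 + (-7902 - 440)) = sqrt(43497 - 8342) = sqrt(35155)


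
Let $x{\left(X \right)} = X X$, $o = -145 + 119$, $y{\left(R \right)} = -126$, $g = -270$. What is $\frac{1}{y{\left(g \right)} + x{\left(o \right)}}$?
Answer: $\frac{1}{550} \approx 0.0018182$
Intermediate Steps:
$o = -26$
$x{\left(X \right)} = X^{2}$
$\frac{1}{y{\left(g \right)} + x{\left(o \right)}} = \frac{1}{-126 + \left(-26\right)^{2}} = \frac{1}{-126 + 676} = \frac{1}{550}$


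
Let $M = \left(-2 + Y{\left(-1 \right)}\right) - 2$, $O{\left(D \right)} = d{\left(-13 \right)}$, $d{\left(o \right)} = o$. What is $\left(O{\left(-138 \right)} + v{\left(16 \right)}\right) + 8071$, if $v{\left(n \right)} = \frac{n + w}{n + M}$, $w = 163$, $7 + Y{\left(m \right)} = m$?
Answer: $\frac{32411}{4} \approx 8102.8$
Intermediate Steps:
$Y{\left(m \right)} = -7 + m$
$O{\left(D \right)} = -13$
$M = -12$ ($M = \left(-2 - 8\right) - 2 = -10 - 2 = -12$)
$v{\left(n \right)} = \frac{163 + n}{-12 + n}$ ($v{\left(n \right)} = \frac{n + 163}{n - 12} = \frac{163 + n}{-12 + n}$)
$\left(O{\left(-138 \right)} + v{\left(16 \right)}\right) + 8071 = \left(-13 + \frac{163 + 16}{-12 + 16}\right) + 8071 = \left(-13 + \frac{1}{4} \cdot 179\right) + 8071 = \left(-13 + \frac{179}{4}\right) + 8071 = \frac{127}{4} + 8071 = \frac{32411}{4}$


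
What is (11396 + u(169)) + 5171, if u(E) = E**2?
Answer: 45128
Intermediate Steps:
(11396 + u(169)) + 5171 = (11396 + 169**2) + 5171 = (11396 + 28561) + 5171 = 39957 + 5171 = 45128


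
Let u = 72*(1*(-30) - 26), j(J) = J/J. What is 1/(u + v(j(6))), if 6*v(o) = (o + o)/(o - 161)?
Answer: -480/1935361 ≈ -0.00024802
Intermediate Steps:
j(J) = 1
v(o) = o/(3*(-161 + o)) (v(o) = ((o + o)/(o - 161))/6 = ((2*o)/(-161 + o))/6 = (2*o/(-161 + o))/6 = o/(3*(-161 + o)))
u = -4032 (u = 72*(-30 - 26) = 72*(-56) = -4032)
1/(u + v(j(6))) = 1/(-4032 + (⅓)*1/(-161 + 1)) = 1/(-4032 + (⅓)*1/(-160)) = 1/(-4032 + (⅓)*1*(-1/160)) = 1/(-4032 - 1/480) = 1/(-1935361/480) = -480/1935361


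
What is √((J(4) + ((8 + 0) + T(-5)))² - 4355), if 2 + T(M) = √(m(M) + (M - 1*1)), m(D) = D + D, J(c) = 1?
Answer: √(-4322 + 56*I) ≈ 0.4259 + 65.743*I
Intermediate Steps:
m(D) = 2*D
T(M) = -2 + √(-1 + 3*M) (T(M) = -2 + √(2*M + (M - 1*1)) = -2 + √(2*M + (M - 1)) = -2 + √(2*M + (-1 + M)) = -2 + √(-1 + 3*M))
√((J(4) + ((8 + 0) + T(-5)))² - 4355) = √((1 + ((8 + 0) + (-2 + √(-1 + 3*(-5)))))² - 4355) = √((1 + (8 + (-2 + √(-1 - 15))))² - 4355) = √((1 + (8 + (-2 + √(-16))))² - 4355) = √((1 + (8 + (-2 + 4*I)))² - 4355) = √((1 + (6 + 4*I))² - 4355) = √((7 + 4*I)² - 4355) = √(-4355 + (7 + 4*I)²)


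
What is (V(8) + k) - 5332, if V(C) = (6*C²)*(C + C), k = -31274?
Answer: -30462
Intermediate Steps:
V(C) = 12*C³ (V(C) = (6*C²)*(2*C) = 12*C³)
(V(8) + k) - 5332 = (12*8³ - 31274) - 5332 = (12*512 - 31274) - 5332 = (6144 - 31274) - 5332 = -25130 - 5332 = -30462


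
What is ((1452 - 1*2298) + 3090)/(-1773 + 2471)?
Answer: 1122/349 ≈ 3.2149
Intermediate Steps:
((1452 - 1*2298) + 3090)/(-1773 + 2471) = ((1452 - 2298) + 3090)/698 = (-846 + 3090)*(1/698) = 2244*(1/698) = 1122/349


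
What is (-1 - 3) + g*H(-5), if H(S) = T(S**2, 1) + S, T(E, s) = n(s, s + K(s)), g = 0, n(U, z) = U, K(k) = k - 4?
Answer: -4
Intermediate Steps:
K(k) = -4 + k
T(E, s) = s
H(S) = 1 + S
(-1 - 3) + g*H(-5) = (-1 - 3) + 0*(1 - 5) = -4 + 0*(-4) = -4 + 0 = -4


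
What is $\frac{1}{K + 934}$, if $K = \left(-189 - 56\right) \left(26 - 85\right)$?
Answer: $\frac{1}{15389} \approx 6.4982 \cdot 10^{-5}$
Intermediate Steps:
$K = 14455$ ($K = \left(-245\right) \left(-59\right) = 14455$)
$\frac{1}{K + 934} = \frac{1}{14455 + 934} = \frac{1}{15389}$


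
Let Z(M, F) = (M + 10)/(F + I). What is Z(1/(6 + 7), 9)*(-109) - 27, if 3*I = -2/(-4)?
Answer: -104979/715 ≈ -146.82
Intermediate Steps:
I = ⅙ (I = (-2/(-4))/3 = (-2*(-¼))/3 = (⅓)*(½) = ⅙ ≈ 0.16667)
Z(M, F) = (10 + M)/(⅙ + F) (Z(M, F) = (M + 10)/(F + ⅙) = (10 + M)/(⅙ + F))
Z(1/(6 + 7), 9)*(-109) - 27 = (6*(10 + 1/(6 + 7))/(1 + 6*9))*(-109) - 27 = (6*(10 + 1/13)/(1 + 54))*(-109) - 27 = (6*(10 + 1/13)/55)*(-109) - 27 = (6*(1/55)*(131/13))*(-109) - 27 = (786/715)*(-109) - 27 = -85674/715 - 27 = -104979/715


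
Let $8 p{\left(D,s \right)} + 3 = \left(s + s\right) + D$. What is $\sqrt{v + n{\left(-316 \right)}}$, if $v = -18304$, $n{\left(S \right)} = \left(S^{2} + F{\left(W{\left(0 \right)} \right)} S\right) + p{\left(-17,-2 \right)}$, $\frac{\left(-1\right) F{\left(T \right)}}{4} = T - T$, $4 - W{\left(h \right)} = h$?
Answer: $3 \sqrt{9061} \approx 285.57$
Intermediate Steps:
$W{\left(h \right)} = 4 - h$
$p{\left(D,s \right)} = - \frac{3}{8} + \frac{s}{4} + \frac{D}{8}$ ($p{\left(D,s \right)} = - \frac{3}{8} + \frac{\left(s + s\right) + D}{8} = - \frac{3}{8} + \frac{2 s + D}{8} = - \frac{3}{8} + \frac{D + 2 s}{8} = - \frac{3}{8} + \left(\frac{s}{4} + \frac{D}{8}\right) = - \frac{3}{8} + \frac{s}{4} + \frac{D}{8}$)
$F{\left(T \right)} = 0$ ($F{\left(T \right)} = - 4 \left(T - T\right) = \left(-4\right) 0 = 0$)
$n{\left(S \right)} = -3 + S^{2}$ ($n{\left(S \right)} = \left(S^{2} + 0 S\right) + \left(- \frac{3}{8} + \frac{1}{4} \left(-2\right) + \frac{1}{8} \left(-17\right)\right) = \left(S^{2} + 0\right) - 3 = S^{2} - 3 = -3 + S^{2}$)
$\sqrt{v + n{\left(-316 \right)}} = \sqrt{-18304 - \left(3 - \left(-316\right)^{2}\right)} = \sqrt{-18304 + \left(-3 + 99856\right)} = \sqrt{-18304 + 99853} = \sqrt{81549} = 3 \sqrt{9061}$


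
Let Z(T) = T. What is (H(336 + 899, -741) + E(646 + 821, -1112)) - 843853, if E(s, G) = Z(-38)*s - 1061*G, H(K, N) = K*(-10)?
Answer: 267883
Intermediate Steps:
H(K, N) = -10*K
E(s, G) = -1061*G - 38*s (E(s, G) = -38*s - 1061*G = -1061*G - 38*s)
(H(336 + 899, -741) + E(646 + 821, -1112)) - 843853 = (-10*(336 + 899) + (-1061*(-1112) - 38*(646 + 821))) - 843853 = (-10*1235 + (1179832 - 38*1467)) - 843853 = (-12350 + (1179832 - 55746)) - 843853 = (-12350 + 1124086) - 843853 = 1111736 - 843853 = 267883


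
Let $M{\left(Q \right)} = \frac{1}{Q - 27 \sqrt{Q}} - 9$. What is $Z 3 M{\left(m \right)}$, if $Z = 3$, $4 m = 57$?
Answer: $- \frac{77205}{953} - \frac{216 \sqrt{57}}{18107} \approx -81.103$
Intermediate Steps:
$m = \frac{57}{4}$ ($m = \frac{1}{4} \cdot 57 = \frac{57}{4} \approx 14.25$)
$M{\left(Q \right)} = -9 + \frac{1}{Q - 27 \sqrt{Q}}$ ($M{\left(Q \right)} = \frac{1}{Q - 27 \sqrt{Q}} - 9 = -9 + \frac{1}{Q - 27 \sqrt{Q}}$)
$Z 3 M{\left(m \right)} = 3 \cdot 3 \frac{-1 - 243 \sqrt{\frac{57}{4}} + 9 \cdot \frac{57}{4}}{\left(-1\right) \frac{57}{4} + 27 \sqrt{\frac{57}{4}}} = 9 \frac{-1 - 243 \frac{\sqrt{57}}{2} + \frac{513}{4}}{- \frac{57}{4} + 27 \frac{\sqrt{57}}{2}} = 9 \frac{-1 - \frac{243 \sqrt{57}}{2} + \frac{513}{4}}{- \frac{57}{4} + \frac{27 \sqrt{57}}{2}} = 9 \frac{\frac{509}{4} - \frac{243 \sqrt{57}}{2}}{- \frac{57}{4} + \frac{27 \sqrt{57}}{2}} = \frac{9 \left(\frac{509}{4} - \frac{243 \sqrt{57}}{2}\right)}{- \frac{57}{4} + \frac{27 \sqrt{57}}{2}}$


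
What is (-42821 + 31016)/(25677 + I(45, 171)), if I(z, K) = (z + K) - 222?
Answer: -3935/8557 ≈ -0.45986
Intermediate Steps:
I(z, K) = -222 + K + z (I(z, K) = (K + z) - 222 = -222 + K + z)
(-42821 + 31016)/(25677 + I(45, 171)) = (-42821 + 31016)/(25677 + (-222 + 171 + 45)) = -11805/(25677 - 6) = -11805/25671 = -11805*1/25671 = -3935/8557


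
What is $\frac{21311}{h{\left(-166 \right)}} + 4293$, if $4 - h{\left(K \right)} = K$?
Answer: $\frac{751121}{170} \approx 4418.4$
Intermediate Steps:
$h{\left(K \right)} = 4 - K$
$\frac{21311}{h{\left(-166 \right)}} + 4293 = \frac{21311}{4 - -166} + 4293 = \frac{21311}{4 + 166} + 4293 = \frac{21311}{170} + 4293 = \frac{751121}{170}$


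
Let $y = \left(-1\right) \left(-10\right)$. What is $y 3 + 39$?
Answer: $69$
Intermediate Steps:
$y = 10$
$y 3 + 39 = 10 \cdot 3 + 39 = 30 + 39 = 69$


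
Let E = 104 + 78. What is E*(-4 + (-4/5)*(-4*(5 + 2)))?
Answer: 16744/5 ≈ 3348.8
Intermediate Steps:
E = 182
E*(-4 + (-4/5)*(-4*(5 + 2))) = 182*(-4 + (-4/5)*(-4*(5 + 2))) = 182*(-4 + (-4*1/5)*(-4*7)) = 182*(-4 - 4/5*(-28)) = 182*(-4 + 112/5) = 182*(92/5) = 16744/5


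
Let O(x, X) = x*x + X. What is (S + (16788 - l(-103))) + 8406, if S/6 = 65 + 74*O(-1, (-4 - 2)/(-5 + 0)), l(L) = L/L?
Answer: 132799/5 ≈ 26560.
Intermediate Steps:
O(x, X) = X + x² (O(x, X) = x² + X = X + x²)
l(L) = 1
S = 6834/5 (S = 6*(65 + 74*((-4 - 2)/(-5 + 0) + (-1)²)) = 6*(65 + 74*(-6/(-5) + 1)) = 6*(65 + 74*(-6*(-⅕) + 1)) = 6*(65 + 74*(6/5 + 1)) = 6*(65 + 74*(11/5)) = 6*(65 + 814/5) = 6*(1139/5) = 6834/5 ≈ 1366.8)
(S + (16788 - l(-103))) + 8406 = (6834/5 + (16788 - 1*1)) + 8406 = (6834/5 + (16788 - 1)) + 8406 = (6834/5 + 16787) + 8406 = 90769/5 + 8406 = 132799/5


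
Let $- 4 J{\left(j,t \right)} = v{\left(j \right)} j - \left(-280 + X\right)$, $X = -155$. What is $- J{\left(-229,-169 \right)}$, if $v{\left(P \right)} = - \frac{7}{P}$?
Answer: $107$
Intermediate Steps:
$J{\left(j,t \right)} = -107$ ($J{\left(j,t \right)} = - \frac{- \frac{7}{j} j + \left(280 - -155\right)}{4} = - \frac{-7 + \left(280 + 155\right)}{4} = - \frac{-7 + 435}{4} = \left(- \frac{1}{4}\right) 428 = -107$)
$- J{\left(-229,-169 \right)} = \left(-1\right) \left(-107\right) = 107$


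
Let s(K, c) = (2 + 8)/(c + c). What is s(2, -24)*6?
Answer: -5/4 ≈ -1.2500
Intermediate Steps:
s(K, c) = 5/c (s(K, c) = 10/((2*c)) = 10*(1/(2*c)) = 5/c)
s(2, -24)*6 = (5/(-24))*6 = (5*(-1/24))*6 = -5/24*6 = -5/4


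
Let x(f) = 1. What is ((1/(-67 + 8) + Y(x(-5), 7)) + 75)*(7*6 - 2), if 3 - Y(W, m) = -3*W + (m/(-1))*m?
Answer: 306760/59 ≈ 5199.3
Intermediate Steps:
Y(W, m) = 3 + m² + 3*W (Y(W, m) = 3 - (-3*W + (m/(-1))*m) = 3 - (-3*W + (m*(-1))*m) = 3 - (-3*W + (-m)*m) = 3 - (-3*W - m²) = 3 - (-m² - 3*W) = 3 + (m² + 3*W) = 3 + m² + 3*W)
((1/(-67 + 8) + Y(x(-5), 7)) + 75)*(7*6 - 2) = ((1/(-67 + 8) + (3 + 7² + 3*1)) + 75)*(7*6 - 2) = ((1/(-59) + (3 + 49 + 3)) + 75)*(42 - 2) = ((-1/59 + 55) + 75)*40 = (3244/59 + 75)*40 = (7669/59)*40 = 306760/59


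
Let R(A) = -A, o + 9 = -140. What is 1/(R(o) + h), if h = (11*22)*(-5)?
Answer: -1/1061 ≈ -0.00094251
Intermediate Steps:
o = -149 (o = -9 - 140 = -149)
h = -1210 (h = 242*(-5) = -1210)
1/(R(o) + h) = 1/(-1*(-149) - 1210) = 1/(149 - 1210) = 1/(-1061) = -1/1061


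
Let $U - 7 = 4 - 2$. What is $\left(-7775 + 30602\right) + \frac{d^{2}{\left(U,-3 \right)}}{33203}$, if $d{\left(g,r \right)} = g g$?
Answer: $\frac{757931442}{33203} \approx 22827.0$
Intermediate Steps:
$U = 9$ ($U = 7 + \left(4 - 2\right) = 7 + 2 = 9$)
$d{\left(g,r \right)} = g^{2}$
$\left(-7775 + 30602\right) + \frac{d^{2}{\left(U,-3 \right)}}{33203} = \left(-7775 + 30602\right) + \frac{\left(9^{2}\right)^{2}}{33203} = 22827 + 81^{2} \cdot \frac{1}{33203} = 22827 + 6561 \cdot \frac{1}{33203} = 22827 + \frac{6561}{33203} = \frac{757931442}{33203}$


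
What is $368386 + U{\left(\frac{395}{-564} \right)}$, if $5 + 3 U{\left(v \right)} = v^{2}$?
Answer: $\frac{351544904713}{954288} \approx 3.6838 \cdot 10^{5}$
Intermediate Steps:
$U{\left(v \right)} = - \frac{5}{3} + \frac{v^{2}}{3}$
$368386 + U{\left(\frac{395}{-564} \right)} = 368386 - \left(\frac{5}{3} - \frac{\left(\frac{395}{-564}\right)^{2}}{3}\right) = 368386 - \left(\frac{5}{3} - \frac{\left(395 \left(- \frac{1}{564}\right)\right)^{2}}{3}\right) = 368386 - \left(\frac{5}{3} - \frac{\left(- \frac{395}{564}\right)^{2}}{3}\right) = 368386 + \left(- \frac{5}{3} + \frac{1}{3} \cdot \frac{156025}{318096}\right) = 368386 + \left(- \frac{5}{3} + \frac{156025}{954288}\right) = 368386 - \frac{1434455}{954288} = \frac{351544904713}{954288}$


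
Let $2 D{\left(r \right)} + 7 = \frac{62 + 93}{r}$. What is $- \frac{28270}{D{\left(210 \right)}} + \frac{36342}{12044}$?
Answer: $\frac{14305101933}{1583786} \approx 9032.2$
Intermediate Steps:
$D{\left(r \right)} = - \frac{7}{2} + \frac{155}{2 r}$ ($D{\left(r \right)} = - \frac{7}{2} + \frac{\left(62 + 93\right) \frac{1}{r}}{2} = - \frac{7}{2} + \frac{155 \frac{1}{r}}{2} = - \frac{7}{2} + \frac{155}{2 r}$)
$- \frac{28270}{D{\left(210 \right)}} + \frac{36342}{12044} = - \frac{28270}{\frac{1}{2} \cdot \frac{1}{210} \left(155 - 1470\right)} + \frac{36342}{12044} = - \frac{28270}{\frac{1}{2} \cdot \frac{1}{210} \left(155 - 1470\right)} + 36342 \cdot \frac{1}{12044} = - \frac{28270}{\frac{1}{2} \cdot \frac{1}{210} \left(-1315\right)} + \frac{18171}{6022} = - \frac{28270}{- \frac{263}{84}} + \frac{18171}{6022} = \left(-28270\right) \left(- \frac{84}{263}\right) + \frac{18171}{6022} = \frac{2374680}{263} + \frac{18171}{6022} = \frac{14305101933}{1583786}$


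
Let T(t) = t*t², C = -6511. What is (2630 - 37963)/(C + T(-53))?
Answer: 35333/155388 ≈ 0.22739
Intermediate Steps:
T(t) = t³
(2630 - 37963)/(C + T(-53)) = (2630 - 37963)/(-6511 + (-53)³) = -35333/(-6511 - 148877) = -35333/(-155388) = -35333*(-1/155388) = 35333/155388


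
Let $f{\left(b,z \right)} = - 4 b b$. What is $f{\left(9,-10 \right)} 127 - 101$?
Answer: $-41249$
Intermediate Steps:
$f{\left(b,z \right)} = - 4 b^{2}$
$f{\left(9,-10 \right)} 127 - 101 = - 4 \cdot 9^{2} \cdot 127 - 101 = \left(-4\right) 81 \cdot 127 - 101 = \left(-324\right) 127 - 101 = -41148 - 101 = -41249$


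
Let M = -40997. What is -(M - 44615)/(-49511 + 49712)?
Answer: 85612/201 ≈ 425.93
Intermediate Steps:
-(M - 44615)/(-49511 + 49712) = -(-40997 - 44615)/(-49511 + 49712) = -(-85612)/201 = -1*(-85612/201) = 85612/201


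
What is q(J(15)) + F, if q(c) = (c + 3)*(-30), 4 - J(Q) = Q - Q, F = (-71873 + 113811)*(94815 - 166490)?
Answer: -3005906360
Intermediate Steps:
F = -3005906150 (F = 41938*(-71675) = -3005906150)
J(Q) = 4 (J(Q) = 4 - (Q - Q) = 4 - 1*0 = 4 + 0 = 4)
q(c) = -90 - 30*c (q(c) = (3 + c)*(-30) = -90 - 30*c)
q(J(15)) + F = (-90 - 30*4) - 3005906150 = (-90 - 120) - 3005906150 = -210 - 3005906150 = -3005906360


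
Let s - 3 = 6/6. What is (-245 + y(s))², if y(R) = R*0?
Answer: 60025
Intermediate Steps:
s = 4 (s = 3 + 6/6 = 3 + 6*(⅙) = 3 + 1 = 4)
y(R) = 0
(-245 + y(s))² = (-245 + 0)² = (-245)² = 60025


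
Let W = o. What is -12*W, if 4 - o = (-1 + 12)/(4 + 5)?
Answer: -100/3 ≈ -33.333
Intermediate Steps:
o = 25/9 (o = 4 - (-1 + 12)/(4 + 5) = 4 - 11/9 = 25/9 ≈ 2.7778)
W = 25/9 ≈ 2.7778
-12*W = -12*25/9 = -100/3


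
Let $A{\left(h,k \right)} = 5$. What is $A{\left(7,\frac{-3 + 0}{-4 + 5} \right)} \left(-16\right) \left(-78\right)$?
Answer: $6240$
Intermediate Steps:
$A{\left(7,\frac{-3 + 0}{-4 + 5} \right)} \left(-16\right) \left(-78\right) = 5 \left(-16\right) \left(-78\right) = \left(-80\right) \left(-78\right) = 6240$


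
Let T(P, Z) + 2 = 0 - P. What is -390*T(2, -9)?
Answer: 1560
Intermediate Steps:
T(P, Z) = -2 - P (T(P, Z) = -2 + (0 - P) = -2 - P)
-390*T(2, -9) = -390*(-2 - 1*2) = -390*(-2 - 2) = -390*(-4) = 1560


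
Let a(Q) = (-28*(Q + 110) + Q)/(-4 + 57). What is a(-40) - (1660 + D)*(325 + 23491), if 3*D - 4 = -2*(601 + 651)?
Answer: -3130381040/159 ≈ -1.9688e+7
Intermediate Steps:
D = -2500/3 (D = 4/3 + (-2*(601 + 651))/3 = 4/3 + (-2*1252)/3 = 4/3 + (1/3)*(-2504) = 4/3 - 2504/3 = -2500/3 ≈ -833.33)
a(Q) = -3080/53 - 27*Q/53 (a(Q) = (-28*(110 + Q) + Q)/53 = ((-3080 - 28*Q) + Q)*(1/53) = (-3080 - 27*Q)*(1/53) = -3080/53 - 27*Q/53)
a(-40) - (1660 + D)*(325 + 23491) = (-3080/53 - 27/53*(-40)) - (1660 - 2500/3)*(325 + 23491) = (-3080/53 + 1080/53) - 2480*23816/3 = -2000/53 - 1*59063680/3 = -2000/53 - 59063680/3 = -3130381040/159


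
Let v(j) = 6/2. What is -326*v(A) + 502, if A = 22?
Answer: -476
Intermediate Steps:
v(j) = 3 (v(j) = 6*(1/2) = 3)
-326*v(A) + 502 = -326*3 + 502 = -978 + 502 = -476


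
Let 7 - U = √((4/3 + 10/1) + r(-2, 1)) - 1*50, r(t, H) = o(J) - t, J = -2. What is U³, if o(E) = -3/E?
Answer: (342 - √534)³/216 ≈ 1.5013e+5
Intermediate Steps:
r(t, H) = 3/2 - t (r(t, H) = -3/(-2) - t = -3*(-½) - t = 3/2 - t)
U = 57 - √534/6 (U = 7 - (√((4/3 + 10/1) + (3/2 - 1*(-2))) - 1*50) = 7 - (√((4*(⅓) + 10*1) + (3/2 + 2)) - 50) = 7 - (√((4/3 + 10) + 7/2) - 50) = 7 - (√(34/3 + 7/2) - 50) = 7 - (√(89/6) - 50) = 7 - (√534/6 - 50) = 7 - (-50 + √534/6) = 7 + (50 - √534/6) = 57 - √534/6 ≈ 53.149)
U³ = (57 - √534/6)³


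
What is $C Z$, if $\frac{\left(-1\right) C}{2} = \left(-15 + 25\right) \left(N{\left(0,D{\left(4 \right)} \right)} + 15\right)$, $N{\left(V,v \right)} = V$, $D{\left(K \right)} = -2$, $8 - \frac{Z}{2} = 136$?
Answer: $76800$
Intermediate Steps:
$Z = -256$ ($Z = 16 - 272 = -256$)
$C = -300$ ($C = - 2 \left(-15 + 25\right) \left(0 + 15\right) = - 2 \cdot 10 \cdot 15 = \left(-2\right) 150 = -300$)
$C Z = \left(-300\right) \left(-256\right) = 76800$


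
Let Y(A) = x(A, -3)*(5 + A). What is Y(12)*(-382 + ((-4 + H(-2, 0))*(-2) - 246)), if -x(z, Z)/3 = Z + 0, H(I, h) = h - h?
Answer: -94860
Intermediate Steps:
H(I, h) = 0
x(z, Z) = -3*Z (x(z, Z) = -3*(Z + 0) = -3*Z)
Y(A) = 45 + 9*A (Y(A) = (-3*(-3))*(5 + A) = 9*(5 + A) = 45 + 9*A)
Y(12)*(-382 + ((-4 + H(-2, 0))*(-2) - 246)) = (45 + 9*12)*(-382 + ((-4 + 0)*(-2) - 246)) = (45 + 108)*(-382 + (-4*(-2) - 246)) = 153*(-382 + (8 - 246)) = 153*(-382 - 238) = 153*(-620) = -94860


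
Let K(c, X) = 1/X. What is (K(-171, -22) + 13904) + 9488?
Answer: 514623/22 ≈ 23392.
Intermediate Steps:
(K(-171, -22) + 13904) + 9488 = (1/(-22) + 13904) + 9488 = (-1/22 + 13904) + 9488 = 305887/22 + 9488 = 514623/22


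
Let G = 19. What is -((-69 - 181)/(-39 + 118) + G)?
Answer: -1251/79 ≈ -15.835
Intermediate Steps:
-((-69 - 181)/(-39 + 118) + G) = -((-69 - 181)/(-39 + 118) + 19) = -(-250/79 + 19) = -1*1251/79 = -1251/79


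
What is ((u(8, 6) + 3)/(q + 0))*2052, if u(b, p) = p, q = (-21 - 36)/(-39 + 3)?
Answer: 11664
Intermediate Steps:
q = 19/12 (q = -57/(-36) = -57*(-1/36) = 19/12 ≈ 1.5833)
((u(8, 6) + 3)/(q + 0))*2052 = ((6 + 3)/(19/12 + 0))*2052 = (9/(19/12))*2052 = (9*(12/19))*2052 = (108/19)*2052 = 11664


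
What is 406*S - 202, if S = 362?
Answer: 146770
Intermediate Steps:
406*S - 202 = 406*362 - 202 = 146972 - 202 = 146770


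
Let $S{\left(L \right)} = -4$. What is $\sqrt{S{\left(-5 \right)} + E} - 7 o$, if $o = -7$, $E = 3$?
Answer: $49 + i \approx 49.0 + 1.0 i$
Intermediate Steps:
$\sqrt{S{\left(-5 \right)} + E} - 7 o = \sqrt{-4 + 3} - -49 = \sqrt{-1} + 49 = i + 49 = 49 + i$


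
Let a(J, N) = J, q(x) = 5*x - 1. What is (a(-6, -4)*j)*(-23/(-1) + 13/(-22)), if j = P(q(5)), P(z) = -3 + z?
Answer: -31059/11 ≈ -2823.5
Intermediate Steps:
q(x) = -1 + 5*x
j = 21 (j = -3 + (-1 + 5*5) = -3 + (-1 + 25) = -3 + 24 = 21)
(a(-6, -4)*j)*(-23/(-1) + 13/(-22)) = (-6*21)*(-23/(-1) + 13/(-22)) = -126*(-23*(-1) + 13*(-1/22)) = -126*(23 - 13/22) = -126*493/22 = -31059/11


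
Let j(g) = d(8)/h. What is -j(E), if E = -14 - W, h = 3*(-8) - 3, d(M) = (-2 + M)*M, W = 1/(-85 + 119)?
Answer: 16/9 ≈ 1.7778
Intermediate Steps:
W = 1/34 ≈ 0.029412
d(M) = M*(-2 + M)
h = -27 (h = -24 - 3 = -27)
E = -477/34 (E = -14 - 1*1/34 = -14 - 1/34 = -477/34 ≈ -14.029)
j(g) = -16/9 (j(g) = (8*(-2 + 8))/(-27) = (8*6)*(-1/27) = 48*(-1/27) = -16/9)
-j(E) = -1*(-16/9) = 16/9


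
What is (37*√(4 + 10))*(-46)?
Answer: -1702*√14 ≈ -6368.3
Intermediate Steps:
(37*√(4 + 10))*(-46) = (37*√14)*(-46) = -1702*√14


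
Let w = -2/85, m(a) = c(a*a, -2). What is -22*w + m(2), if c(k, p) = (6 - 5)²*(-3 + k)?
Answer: 129/85 ≈ 1.5176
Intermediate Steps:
c(k, p) = -3 + k (c(k, p) = 1²*(-3 + k) = 1*(-3 + k) = -3 + k)
m(a) = -3 + a² (m(a) = -3 + a*a = -3 + a²)
w = -2/85 (w = -2*1/85 = -2/85 ≈ -0.023529)
-22*w + m(2) = -22*(-2/85) + (-3 + 2²) = 44/85 + (-3 + 4) = 44/85 + 1 = 129/85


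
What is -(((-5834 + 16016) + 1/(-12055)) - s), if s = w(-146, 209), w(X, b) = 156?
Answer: -120863429/12055 ≈ -10026.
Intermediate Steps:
s = 156
-(((-5834 + 16016) + 1/(-12055)) - s) = -(((-5834 + 16016) + 1/(-12055)) - 1*156) = -((10182 - 1/12055) - 156) = -(122744009/12055 - 156) = -1*120863429/12055 = -120863429/12055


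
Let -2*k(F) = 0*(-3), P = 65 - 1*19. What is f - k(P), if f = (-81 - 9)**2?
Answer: 8100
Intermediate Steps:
P = 46 (P = 65 - 19 = 46)
k(F) = 0 (k(F) = -0*(-3) = -1/2*0 = 0)
f = 8100 (f = (-90)**2 = 8100)
f - k(P) = 8100 - 1*0 = 8100 + 0 = 8100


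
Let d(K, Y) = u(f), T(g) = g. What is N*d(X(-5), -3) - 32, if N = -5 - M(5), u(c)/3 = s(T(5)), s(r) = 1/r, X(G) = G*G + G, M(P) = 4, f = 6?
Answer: -187/5 ≈ -37.400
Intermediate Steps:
X(G) = G + G² (X(G) = G² + G = G + G²)
u(c) = ⅗ (u(c) = 3/5 = 3*(⅕) = ⅗)
d(K, Y) = ⅗
N = -9 (N = -5 - 1*4 = -5 - 4 = -9)
N*d(X(-5), -3) - 32 = -9*⅗ - 32 = -27/5 - 32 = -187/5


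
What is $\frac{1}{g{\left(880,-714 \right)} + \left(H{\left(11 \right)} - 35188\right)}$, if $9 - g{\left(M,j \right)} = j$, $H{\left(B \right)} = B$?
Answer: $- \frac{1}{34454} \approx -2.9024 \cdot 10^{-5}$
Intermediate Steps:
$g{\left(M,j \right)} = 9 - j$
$\frac{1}{g{\left(880,-714 \right)} + \left(H{\left(11 \right)} - 35188\right)} = \frac{1}{\left(9 - -714\right) + \left(11 - 35188\right)} = \frac{1}{\left(9 + 714\right) - 35177} = \frac{1}{723 - 35177} = \frac{1}{-34454} = - \frac{1}{34454}$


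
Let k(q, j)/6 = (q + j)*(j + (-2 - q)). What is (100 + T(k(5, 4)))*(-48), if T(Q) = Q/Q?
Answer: -4848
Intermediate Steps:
k(q, j) = 6*(j + q)*(-2 + j - q) (k(q, j) = 6*((q + j)*(j + (-2 - q))) = 6*((j + q)*(-2 + j - q)) = 6*(j + q)*(-2 + j - q))
T(Q) = 1
(100 + T(k(5, 4)))*(-48) = (100 + 1)*(-48) = 101*(-48) = -4848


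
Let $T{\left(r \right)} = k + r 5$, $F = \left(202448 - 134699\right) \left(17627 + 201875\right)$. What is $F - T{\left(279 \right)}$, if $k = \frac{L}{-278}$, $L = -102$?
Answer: $\frac{2067074504766}{139} \approx 1.4871 \cdot 10^{10}$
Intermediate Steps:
$k = \frac{51}{139}$ ($k = - \frac{102}{-278} = \left(-102\right) \left(- \frac{1}{278}\right) = \frac{51}{139} \approx 0.36691$)
$F = 14871040998$ ($F = 67749 \cdot 219502 = 14871040998$)
$T{\left(r \right)} = \frac{51}{139} + 5 r$ ($T{\left(r \right)} = \frac{51}{139} + r 5 = \frac{51}{139} + 5 r$)
$F - T{\left(279 \right)} = 14871040998 - \left(\frac{51}{139} + 5 \cdot 279\right) = 14871040998 - \left(\frac{51}{139} + 1395\right) = 14871040998 - \frac{193956}{139} = \frac{2067074504766}{139}$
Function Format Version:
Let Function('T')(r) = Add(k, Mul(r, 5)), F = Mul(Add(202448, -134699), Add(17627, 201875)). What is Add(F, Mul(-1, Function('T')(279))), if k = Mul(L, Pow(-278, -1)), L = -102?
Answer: Rational(2067074504766, 139) ≈ 1.4871e+10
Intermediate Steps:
k = Rational(51, 139) (k = Mul(-102, Pow(-278, -1)) = Mul(-102, Rational(-1, 278)) = Rational(51, 139) ≈ 0.36691)
F = 14871040998 (F = Mul(67749, 219502) = 14871040998)
Function('T')(r) = Add(Rational(51, 139), Mul(5, r)) (Function('T')(r) = Add(Rational(51, 139), Mul(r, 5)) = Add(Rational(51, 139), Mul(5, r)))
Add(F, Mul(-1, Function('T')(279))) = Add(14871040998, Mul(-1, Add(Rational(51, 139), Mul(5, 279)))) = Add(14871040998, Mul(-1, Add(Rational(51, 139), 1395))) = Add(14871040998, Mul(-1, Rational(193956, 139))) = Add(14871040998, Rational(-193956, 139)) = Rational(2067074504766, 139)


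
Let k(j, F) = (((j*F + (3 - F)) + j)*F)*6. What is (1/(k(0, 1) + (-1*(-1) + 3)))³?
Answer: 1/4096 ≈ 0.00024414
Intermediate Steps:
k(j, F) = 6*F*(3 + j - F + F*j) (k(j, F) = (((F*j + (3 - F)) + j)*F)*6 = (((3 - F + F*j) + j)*F)*6 = ((3 + j - F + F*j)*F)*6 = (F*(3 + j - F + F*j))*6 = 6*F*(3 + j - F + F*j))
(1/(k(0, 1) + (-1*(-1) + 3)))³ = (1/(6*1*(3 + 0 - 1*1 + 1*0) + (-1*(-1) + 3)))³ = (1/(6*1*(3 + 0 - 1 + 0) + (1 + 3)))³ = (1/(6*1*2 + 4))³ = (1/(12 + 4))³ = (1/16)³ = 1/4096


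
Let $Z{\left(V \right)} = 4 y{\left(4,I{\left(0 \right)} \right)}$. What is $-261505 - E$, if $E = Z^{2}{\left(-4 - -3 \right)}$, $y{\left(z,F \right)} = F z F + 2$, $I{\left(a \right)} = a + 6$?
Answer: $-602561$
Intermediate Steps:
$I{\left(a \right)} = 6 + a$
$y{\left(z,F \right)} = 2 + z F^{2}$ ($y{\left(z,F \right)} = z F^{2} + 2 = 2 + z F^{2}$)
$Z{\left(V \right)} = 584$ ($Z{\left(V \right)} = 4 \left(2 + 4 \left(6 + 0\right)^{2}\right) = 4 \left(2 + 4 \cdot 6^{2}\right) = 4 \left(2 + 4 \cdot 36\right) = 4 \left(2 + 144\right) = 4 \cdot 146 = 584$)
$E = 341056$ ($E = 584^{2} = 341056$)
$-261505 - E = -261505 - 341056 = -602561$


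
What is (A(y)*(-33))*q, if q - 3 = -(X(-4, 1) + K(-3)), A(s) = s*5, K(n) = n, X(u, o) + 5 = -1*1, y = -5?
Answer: 9900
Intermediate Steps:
X(u, o) = -6 (X(u, o) = -5 - 1*1 = -5 - 1 = -6)
A(s) = 5*s
q = 12 (q = 3 - (-6 - 3) = 3 - 1*(-9) = 3 + 9 = 12)
(A(y)*(-33))*q = ((5*(-5))*(-33))*12 = -25*(-33)*12 = 825*12 = 9900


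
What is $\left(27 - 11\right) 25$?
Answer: $400$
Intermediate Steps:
$\left(27 - 11\right) 25 = 16 \cdot 25 = 400$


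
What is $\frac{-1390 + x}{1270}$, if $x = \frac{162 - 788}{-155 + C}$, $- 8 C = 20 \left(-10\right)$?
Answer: $- \frac{90037}{82550} \approx -1.0907$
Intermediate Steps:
$C = 25$ ($C = - \frac{20 \left(-10\right)}{8} = \left(- \frac{1}{8}\right) \left(-200\right) = 25$)
$x = \frac{313}{65}$ ($x = \frac{162 - 788}{-155 + 25} = - \frac{626}{-130} = \left(-626\right) \left(- \frac{1}{130}\right) = \frac{313}{65} \approx 4.8154$)
$\frac{-1390 + x}{1270} = \frac{-1390 + \frac{313}{65}}{1270} = \frac{1}{1270} \left(- \frac{90037}{65}\right) = - \frac{90037}{82550}$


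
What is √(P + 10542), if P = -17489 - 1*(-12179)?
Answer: 4*√327 ≈ 72.333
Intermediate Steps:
P = -5310 (P = -17489 + 12179 = -5310)
√(P + 10542) = √(-5310 + 10542) = √5232 = 4*√327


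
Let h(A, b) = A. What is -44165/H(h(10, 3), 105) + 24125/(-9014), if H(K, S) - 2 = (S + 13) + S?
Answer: -80706287/405630 ≈ -198.97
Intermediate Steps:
H(K, S) = 15 + 2*S (H(K, S) = 2 + ((S + 13) + S) = 2 + ((13 + S) + S) = 2 + (13 + 2*S) = 15 + 2*S)
-44165/H(h(10, 3), 105) + 24125/(-9014) = -44165/(15 + 2*105) + 24125/(-9014) = -44165/(15 + 210) + 24125*(-1/9014) = -44165/225 - 24125/9014 = -44165*1/225 - 24125/9014 = -8833/45 - 24125/9014 = -80706287/405630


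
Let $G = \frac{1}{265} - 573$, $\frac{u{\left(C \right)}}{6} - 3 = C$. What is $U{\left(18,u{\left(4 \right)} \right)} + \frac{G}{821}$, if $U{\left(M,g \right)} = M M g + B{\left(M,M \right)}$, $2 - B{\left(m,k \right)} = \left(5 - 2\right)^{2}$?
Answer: $\frac{2958949721}{217565} \approx 13600.0$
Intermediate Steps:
$B{\left(m,k \right)} = -7$ ($B{\left(m,k \right)} = 2 - \left(5 - 2\right)^{2} = 2 - 3^{2} = 2 - 9 = -7$)
$u{\left(C \right)} = 18 + 6 C$
$G = - \frac{151844}{265}$ ($G = \frac{1}{265} - 573 = - \frac{151844}{265} \approx -573.0$)
$U{\left(M,g \right)} = -7 + g M^{2}$ ($U{\left(M,g \right)} = M M g - 7 = M^{2} g - 7 = g M^{2} - 7 = -7 + g M^{2}$)
$U{\left(18,u{\left(4 \right)} \right)} + \frac{G}{821} = \left(-7 + \left(18 + 6 \cdot 4\right) 18^{2}\right) + \frac{1}{821} \left(- \frac{151844}{265}\right) = \left(-7 + \left(18 + 24\right) 324\right) + \frac{1}{821} \left(- \frac{151844}{265}\right) = \left(-7 + 42 \cdot 324\right) - \frac{151844}{217565} = \left(-7 + 13608\right) - \frac{151844}{217565} = 13601 - \frac{151844}{217565} = \frac{2958949721}{217565}$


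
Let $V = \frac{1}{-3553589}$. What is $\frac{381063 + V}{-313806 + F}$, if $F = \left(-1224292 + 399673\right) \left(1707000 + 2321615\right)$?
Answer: $- \frac{1354141285106}{11805281311273766199} \approx -1.1471 \cdot 10^{-7}$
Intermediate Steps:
$V = - \frac{1}{3553589} \approx -2.8141 \cdot 10^{-7}$
$F = -3322072472685$ ($F = \left(-824619\right) 4028615 = -3322072472685$)
$\frac{381063 + V}{-313806 + F} = \frac{381063 - \frac{1}{3553589}}{-313806 - 3322072472685} = \frac{1354141285106}{3553589 \left(-3322072786491\right)} = \frac{1354141285106}{3553589} \left(- \frac{1}{3322072786491}\right) = - \frac{1354141285106}{11805281311273766199}$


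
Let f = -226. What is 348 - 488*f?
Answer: 110636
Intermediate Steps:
348 - 488*f = 348 - 488*(-226) = 348 + 110288 = 110636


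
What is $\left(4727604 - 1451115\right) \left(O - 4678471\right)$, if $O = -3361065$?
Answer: $-26341451269104$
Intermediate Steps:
$\left(4727604 - 1451115\right) \left(O - 4678471\right) = \left(4727604 - 1451115\right) \left(-3361065 - 4678471\right) = 3276489 \left(-8039536\right) = -26341451269104$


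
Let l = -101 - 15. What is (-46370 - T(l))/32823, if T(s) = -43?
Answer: -46327/32823 ≈ -1.4114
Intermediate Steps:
l = -116
(-46370 - T(l))/32823 = (-46370 - 1*(-43))/32823 = (-46370 + 43)*(1/32823) = -46327*1/32823 = -46327/32823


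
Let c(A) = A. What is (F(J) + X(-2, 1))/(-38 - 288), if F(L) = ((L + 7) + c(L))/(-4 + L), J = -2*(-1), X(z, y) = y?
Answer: 9/652 ≈ 0.013804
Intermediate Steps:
J = 2
F(L) = (7 + 2*L)/(-4 + L) (F(L) = ((L + 7) + L)/(-4 + L) = ((7 + L) + L)/(-4 + L) = (7 + 2*L)/(-4 + L))
(F(J) + X(-2, 1))/(-38 - 288) = ((7 + 2*2)/(-4 + 2) + 1)/(-38 - 288) = ((7 + 4)/(-2) + 1)/(-326) = (-½*11 + 1)*(-1/326) = (-11/2 + 1)*(-1/326) = -9/2*(-1/326) = 9/652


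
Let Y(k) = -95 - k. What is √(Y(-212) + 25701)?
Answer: √25818 ≈ 160.68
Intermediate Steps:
√(Y(-212) + 25701) = √((-95 - 1*(-212)) + 25701) = √((-95 + 212) + 25701) = √(117 + 25701) = √25818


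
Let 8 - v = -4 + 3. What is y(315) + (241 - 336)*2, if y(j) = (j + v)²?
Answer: 104786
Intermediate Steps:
v = 9 (v = 8 - (-4 + 3) = 8 - 1*(-1) = 8 + 1 = 9)
y(j) = (9 + j)² (y(j) = (j + 9)² = (9 + j)²)
y(315) + (241 - 336)*2 = (9 + 315)² + (241 - 336)*2 = 324² - 95*2 = 104976 - 190 = 104786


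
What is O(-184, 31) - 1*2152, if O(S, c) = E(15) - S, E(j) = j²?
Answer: -1743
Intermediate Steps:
O(S, c) = 225 - S (O(S, c) = 15² - S = 225 - S)
O(-184, 31) - 1*2152 = (225 - 1*(-184)) - 1*2152 = (225 + 184) - 2152 = 409 - 2152 = -1743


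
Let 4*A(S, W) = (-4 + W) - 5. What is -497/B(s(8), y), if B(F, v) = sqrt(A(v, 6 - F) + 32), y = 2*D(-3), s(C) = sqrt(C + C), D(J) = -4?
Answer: -994/11 ≈ -90.364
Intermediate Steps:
A(S, W) = -9/4 + W/4 (A(S, W) = ((-4 + W) - 5)/4 = (-9 + W)/4 = -9/4 + W/4)
s(C) = sqrt(2)*sqrt(C) (s(C) = sqrt(2*C) = sqrt(2)*sqrt(C))
y = -8 (y = 2*(-4) = -8)
B(F, v) = sqrt(125/4 - F/4) (B(F, v) = sqrt((-9/4 + (6 - F)/4) + 32) = sqrt((-9/4 + (3/2 - F/4)) + 32) = sqrt((-3/4 - F/4) + 32) = sqrt(125/4 - F/4))
-497/B(s(8), y) = -497*2/sqrt(125 - sqrt(2)*sqrt(8)) = -497*2/sqrt(125 - sqrt(2)*2*sqrt(2)) = -497*2/sqrt(125 - 1*4) = -497*2/sqrt(125 - 4) = -497/(sqrt(121)/2) = -497/((1/2)*11) = -497/11/2 = -497*2/11 = -994/11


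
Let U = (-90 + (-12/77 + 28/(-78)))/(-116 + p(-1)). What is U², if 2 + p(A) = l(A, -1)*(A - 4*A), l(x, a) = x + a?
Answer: 4617746116/8666306649 ≈ 0.53284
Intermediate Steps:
l(x, a) = a + x
p(A) = -2 - 3*A*(-1 + A) (p(A) = -2 + (-1 + A)*(A - 4*A) = -2 + (-1 + A)*(-3*A) = -2 - 3*A*(-1 + A))
U = 67954/93093 (U = (-90 + (-12/77 + 28/(-78)))/(-116 + (-2 - 3*(-1)*(-1 - 1))) = (-90 + (-12*1/77 + 28*(-1/78)))/(-116 + (-2 - 3*(-1)*(-2))) = (-90 + (-12/77 - 14/39))/(-116 + (-2 - 6)) = (-90 - 1546/3003)/(-116 - 8) = -271816/3003/(-124) = -271816/3003*(-1/124) = 67954/93093 ≈ 0.72996)
U² = (67954/93093)² = 4617746116/8666306649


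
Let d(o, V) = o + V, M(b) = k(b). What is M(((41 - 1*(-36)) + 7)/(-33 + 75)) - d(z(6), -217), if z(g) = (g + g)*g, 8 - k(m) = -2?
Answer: 155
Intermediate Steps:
k(m) = 10 (k(m) = 8 - 1*(-2) = 8 + 2 = 10)
M(b) = 10
z(g) = 2*g² (z(g) = (2*g)*g = 2*g²)
d(o, V) = V + o
M(((41 - 1*(-36)) + 7)/(-33 + 75)) - d(z(6), -217) = 10 - (-217 + 2*6²) = 10 - (-217 + 2*36) = 10 - (-217 + 72) = 10 - 1*(-145) = 10 + 145 = 155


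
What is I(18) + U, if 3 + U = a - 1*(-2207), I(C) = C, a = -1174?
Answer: 1048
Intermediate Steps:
U = 1030 (U = -3 + (-1174 - 1*(-2207)) = -3 + (-1174 + 2207) = -3 + 1033 = 1030)
I(18) + U = 18 + 1030 = 1048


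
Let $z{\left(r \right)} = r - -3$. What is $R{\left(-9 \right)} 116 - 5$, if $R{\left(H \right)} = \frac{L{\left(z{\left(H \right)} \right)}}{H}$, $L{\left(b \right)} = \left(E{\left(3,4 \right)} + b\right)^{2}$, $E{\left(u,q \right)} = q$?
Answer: $- \frac{509}{9} \approx -56.556$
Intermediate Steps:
$z{\left(r \right)} = 3 + r$ ($z{\left(r \right)} = r + 3 = 3 + r$)
$L{\left(b \right)} = \left(4 + b\right)^{2}$
$R{\left(H \right)} = \frac{\left(7 + H\right)^{2}}{H}$ ($R{\left(H \right)} = \frac{\left(4 + \left(3 + H\right)\right)^{2}}{H} = \frac{\left(7 + H\right)^{2}}{H}$)
$R{\left(-9 \right)} 116 - 5 = \frac{\left(7 - 9\right)^{2}}{-9} \cdot 116 - 5 = - \frac{\left(-2\right)^{2}}{9} \cdot 116 - 5 = \left(- \frac{1}{9}\right) 4 \cdot 116 - 5 = \left(- \frac{4}{9}\right) 116 - 5 = - \frac{464}{9} - 5 = - \frac{509}{9}$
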